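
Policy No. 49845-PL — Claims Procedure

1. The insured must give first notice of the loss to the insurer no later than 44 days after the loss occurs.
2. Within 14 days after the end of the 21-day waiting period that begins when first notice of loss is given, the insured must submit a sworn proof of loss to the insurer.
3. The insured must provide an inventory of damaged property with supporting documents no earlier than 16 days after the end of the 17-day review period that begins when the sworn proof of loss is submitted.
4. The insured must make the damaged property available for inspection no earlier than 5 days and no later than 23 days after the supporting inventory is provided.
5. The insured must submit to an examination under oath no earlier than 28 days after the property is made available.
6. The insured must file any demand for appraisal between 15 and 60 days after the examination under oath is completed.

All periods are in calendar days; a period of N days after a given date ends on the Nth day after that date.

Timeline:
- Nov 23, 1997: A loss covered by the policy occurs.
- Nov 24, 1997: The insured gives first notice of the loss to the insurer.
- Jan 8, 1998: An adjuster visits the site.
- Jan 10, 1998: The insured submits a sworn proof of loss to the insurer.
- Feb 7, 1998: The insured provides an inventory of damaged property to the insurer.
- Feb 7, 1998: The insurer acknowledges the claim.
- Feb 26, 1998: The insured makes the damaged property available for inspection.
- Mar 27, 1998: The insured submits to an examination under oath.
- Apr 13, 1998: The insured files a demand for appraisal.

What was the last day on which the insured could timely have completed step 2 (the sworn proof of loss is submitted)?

First notice of loss is given on Nov 24, 1997; the 21-day waiting period therefore ends Dec 15, 1997, and step 2 runs from that date. 14 days after Dec 15, 1997 is Dec 29, 1997.

Dec 29, 1997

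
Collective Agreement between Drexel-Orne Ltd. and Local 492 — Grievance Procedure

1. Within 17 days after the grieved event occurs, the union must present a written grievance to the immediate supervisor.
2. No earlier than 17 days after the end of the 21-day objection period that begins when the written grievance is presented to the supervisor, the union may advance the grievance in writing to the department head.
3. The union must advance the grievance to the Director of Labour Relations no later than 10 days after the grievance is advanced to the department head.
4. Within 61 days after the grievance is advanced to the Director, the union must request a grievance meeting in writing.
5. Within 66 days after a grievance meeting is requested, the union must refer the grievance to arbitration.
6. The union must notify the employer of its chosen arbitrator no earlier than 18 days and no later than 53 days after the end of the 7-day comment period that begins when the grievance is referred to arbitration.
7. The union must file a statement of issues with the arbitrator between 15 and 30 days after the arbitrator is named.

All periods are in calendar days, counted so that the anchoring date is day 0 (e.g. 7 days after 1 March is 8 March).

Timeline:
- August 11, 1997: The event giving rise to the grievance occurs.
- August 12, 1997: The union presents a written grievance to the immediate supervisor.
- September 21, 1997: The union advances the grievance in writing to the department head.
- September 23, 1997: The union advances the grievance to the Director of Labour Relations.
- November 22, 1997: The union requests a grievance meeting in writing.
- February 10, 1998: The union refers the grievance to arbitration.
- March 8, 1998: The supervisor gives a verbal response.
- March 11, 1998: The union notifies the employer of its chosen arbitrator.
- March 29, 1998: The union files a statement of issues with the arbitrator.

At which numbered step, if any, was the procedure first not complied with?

(1) due by August 11, 1997 + 17 days = August 28, 1997; done August 12, 1997 — timely.
(2) permitted from September 2, 1997 + 17 days = September 19, 1997 onward; done September 21, 1997, after the minimum wait.
(3) due by September 21, 1997 + 10 days = October 1, 1997; completed September 23, 1997, before the deadline.
(4) due by September 23, 1997 + 61 days = November 23, 1997; November 22, 1997 is within that limit.
(5) due by November 22, 1997 + 66 days = January 27, 1998; February 10, 1998 misses that deadline by 14 days.

Step 5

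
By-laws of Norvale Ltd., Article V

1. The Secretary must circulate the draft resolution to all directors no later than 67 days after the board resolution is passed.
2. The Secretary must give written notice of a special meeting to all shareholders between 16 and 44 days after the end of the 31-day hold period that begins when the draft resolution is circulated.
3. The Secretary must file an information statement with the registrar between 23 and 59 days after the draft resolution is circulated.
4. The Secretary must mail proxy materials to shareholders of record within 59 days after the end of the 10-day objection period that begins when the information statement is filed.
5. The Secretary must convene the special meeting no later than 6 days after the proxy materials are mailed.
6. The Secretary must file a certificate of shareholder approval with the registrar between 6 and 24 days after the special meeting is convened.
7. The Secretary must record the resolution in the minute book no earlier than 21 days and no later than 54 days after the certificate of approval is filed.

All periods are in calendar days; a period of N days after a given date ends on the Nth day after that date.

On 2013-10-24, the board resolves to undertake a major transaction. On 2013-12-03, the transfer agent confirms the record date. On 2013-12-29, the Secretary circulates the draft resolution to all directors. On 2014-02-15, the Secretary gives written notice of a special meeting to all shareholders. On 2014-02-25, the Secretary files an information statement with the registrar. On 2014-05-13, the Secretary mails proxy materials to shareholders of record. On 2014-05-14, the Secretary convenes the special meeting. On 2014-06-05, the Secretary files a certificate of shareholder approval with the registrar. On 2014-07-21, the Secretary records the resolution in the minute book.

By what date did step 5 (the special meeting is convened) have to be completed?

Step 5 runs from 2014-05-13, when the proxy materials are mailed. 6 days after 2014-05-13 is 2014-05-19.

2014-05-19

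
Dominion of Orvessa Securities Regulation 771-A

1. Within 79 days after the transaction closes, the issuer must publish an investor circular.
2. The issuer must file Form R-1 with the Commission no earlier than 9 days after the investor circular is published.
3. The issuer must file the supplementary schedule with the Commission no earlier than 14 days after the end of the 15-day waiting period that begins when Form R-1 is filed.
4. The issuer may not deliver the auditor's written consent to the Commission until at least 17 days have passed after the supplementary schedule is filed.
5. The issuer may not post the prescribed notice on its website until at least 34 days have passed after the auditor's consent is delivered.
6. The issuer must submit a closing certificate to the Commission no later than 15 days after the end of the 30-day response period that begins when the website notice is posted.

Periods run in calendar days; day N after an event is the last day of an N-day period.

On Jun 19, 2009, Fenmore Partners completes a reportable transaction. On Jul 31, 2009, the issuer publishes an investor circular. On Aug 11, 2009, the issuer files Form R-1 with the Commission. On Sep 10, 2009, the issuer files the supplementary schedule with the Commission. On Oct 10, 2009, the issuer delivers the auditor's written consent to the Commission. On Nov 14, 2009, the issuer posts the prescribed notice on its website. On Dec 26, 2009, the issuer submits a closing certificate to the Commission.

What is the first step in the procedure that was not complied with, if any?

None — every step was satisfied

Step 1: 79 days after Jun 19, 2009 (when the transaction closes) is Sep 6, 2009; completed Jul 31, 2009, before the deadline.
Step 2: the earliest permitted date is 9 days after Jul 31, 2009 (when the investor circular is published), i.e. Aug 9, 2009; Aug 11, 2009 is on or after that date.
Step 3: the earliest permitted date is 14 days after Aug 26, 2009 (end of the 15-day waiting period, which began when Form R-1 is filed on Aug 11, 2009), i.e. Sep 9, 2009; Sep 10, 2009 is on or after that date.
Step 4: the earliest permitted date is 17 days after Sep 10, 2009 (when the supplementary schedule is filed), i.e. Sep 27, 2009; done Oct 10, 2009, after the minimum wait.
Step 5: the earliest permitted date is 34 days after Oct 10, 2009 (when the auditor's consent is delivered), i.e. Nov 13, 2009; done Nov 14, 2009 — permitted.
Step 6: 15 days after Dec 14, 2009 (end of the 30-day response period, which began when the website notice is posted on Nov 14, 2009) is Dec 29, 2009; Dec 26, 2009 is within that limit.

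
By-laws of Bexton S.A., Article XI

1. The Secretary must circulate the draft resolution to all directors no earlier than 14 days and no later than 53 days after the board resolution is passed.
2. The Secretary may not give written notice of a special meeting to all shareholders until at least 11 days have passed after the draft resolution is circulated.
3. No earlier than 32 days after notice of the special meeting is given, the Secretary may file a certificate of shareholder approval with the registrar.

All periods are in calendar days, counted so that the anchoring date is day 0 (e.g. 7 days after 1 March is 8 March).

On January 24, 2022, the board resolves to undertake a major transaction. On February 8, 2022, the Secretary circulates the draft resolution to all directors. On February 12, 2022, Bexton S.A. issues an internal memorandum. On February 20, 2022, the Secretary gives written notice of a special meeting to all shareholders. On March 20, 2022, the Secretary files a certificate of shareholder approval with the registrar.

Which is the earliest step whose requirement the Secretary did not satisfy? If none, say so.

Step 1 — 14 and 53 days from January 24, 2022 (when the board resolution is passed) are February 7, 2022 and March 18, 2022 respectively; done February 8, 2022 — within the window.
Step 2 — must wait 11 days from February 8, 2022 (when the draft resolution is circulated), so not before February 19, 2022; done February 20, 2022, after the minimum wait.
Step 3 — must wait 32 days from February 20, 2022 (when notice of the special meeting is given), so not before March 24, 2022; acted on March 20, 2022, 4 days prematurely.
No need to go further; step 3 was not satisfied.

Step 3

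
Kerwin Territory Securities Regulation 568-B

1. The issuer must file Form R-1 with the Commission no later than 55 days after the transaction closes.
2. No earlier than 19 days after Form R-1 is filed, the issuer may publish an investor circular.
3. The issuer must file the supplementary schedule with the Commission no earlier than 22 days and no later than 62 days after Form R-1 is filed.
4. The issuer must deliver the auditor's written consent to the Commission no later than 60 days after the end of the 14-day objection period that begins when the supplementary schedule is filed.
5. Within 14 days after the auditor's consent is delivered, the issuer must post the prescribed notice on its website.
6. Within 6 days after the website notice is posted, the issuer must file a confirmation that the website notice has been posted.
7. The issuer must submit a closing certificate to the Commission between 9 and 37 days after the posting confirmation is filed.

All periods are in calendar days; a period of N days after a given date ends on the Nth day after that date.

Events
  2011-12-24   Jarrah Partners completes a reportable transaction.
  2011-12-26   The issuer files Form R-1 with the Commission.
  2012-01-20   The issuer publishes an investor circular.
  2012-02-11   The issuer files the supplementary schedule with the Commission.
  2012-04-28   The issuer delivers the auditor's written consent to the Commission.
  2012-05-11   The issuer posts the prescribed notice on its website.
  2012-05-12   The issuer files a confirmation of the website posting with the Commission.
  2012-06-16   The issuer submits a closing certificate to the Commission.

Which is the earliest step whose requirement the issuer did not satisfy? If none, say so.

(1) due by 2011-12-24 + 55 days = 2012-02-17; completed 2011-12-26, before the deadline.
(2) permitted from 2011-12-26 + 19 days = 2012-01-14 onward; done 2012-01-20, after the minimum wait.
(3) the permitted window runs from 2011-12-26 + 22 = 2012-01-17 to 2011-12-26 + 62 = 2012-02-26; done 2012-02-11 — within the window.
(4) due by 2012-02-25 + 60 days = 2012-04-25; done 2012-04-28 — 3 days late.

Step 4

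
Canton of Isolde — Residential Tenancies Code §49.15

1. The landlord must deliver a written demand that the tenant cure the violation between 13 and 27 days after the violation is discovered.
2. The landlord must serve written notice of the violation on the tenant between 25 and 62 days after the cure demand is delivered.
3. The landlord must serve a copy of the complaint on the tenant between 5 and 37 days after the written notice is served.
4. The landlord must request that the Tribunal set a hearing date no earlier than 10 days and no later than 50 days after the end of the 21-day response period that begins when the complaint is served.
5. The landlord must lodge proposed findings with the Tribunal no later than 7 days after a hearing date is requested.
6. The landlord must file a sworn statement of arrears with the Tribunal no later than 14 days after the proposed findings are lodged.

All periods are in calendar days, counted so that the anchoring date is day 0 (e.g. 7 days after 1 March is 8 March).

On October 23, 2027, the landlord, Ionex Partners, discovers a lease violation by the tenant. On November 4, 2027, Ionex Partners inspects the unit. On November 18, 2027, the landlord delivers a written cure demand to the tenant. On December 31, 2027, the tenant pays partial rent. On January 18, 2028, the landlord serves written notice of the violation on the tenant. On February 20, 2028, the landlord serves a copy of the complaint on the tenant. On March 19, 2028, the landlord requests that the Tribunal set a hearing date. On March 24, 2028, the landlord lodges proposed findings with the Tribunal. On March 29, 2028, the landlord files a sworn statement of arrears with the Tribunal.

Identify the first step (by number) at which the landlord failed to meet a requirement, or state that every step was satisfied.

Step 4

Step 1 — 13 and 27 days from October 23, 2027 (when the violation is discovered) are November 5, 2027 and November 19, 2027 respectively; done November 18, 2027, which is between those dates.
Step 2 — 25 and 62 days from November 18, 2027 (when the cure demand is delivered) are December 13, 2027 and January 19, 2028 respectively; January 18, 2028 falls inside that range.
Step 3 — 5 and 37 days from January 18, 2028 (when the written notice is served) are January 23, 2028 and February 24, 2028 respectively; done February 20, 2028 — within the window.
Step 4 — 10 and 50 days from March 12, 2028 (end of the 21-day response period, which began when the complaint is served on February 20, 2028) are March 22, 2028 and May 1, 2028 respectively; March 19, 2028 is 3 days too early.
Later steps need not be reached.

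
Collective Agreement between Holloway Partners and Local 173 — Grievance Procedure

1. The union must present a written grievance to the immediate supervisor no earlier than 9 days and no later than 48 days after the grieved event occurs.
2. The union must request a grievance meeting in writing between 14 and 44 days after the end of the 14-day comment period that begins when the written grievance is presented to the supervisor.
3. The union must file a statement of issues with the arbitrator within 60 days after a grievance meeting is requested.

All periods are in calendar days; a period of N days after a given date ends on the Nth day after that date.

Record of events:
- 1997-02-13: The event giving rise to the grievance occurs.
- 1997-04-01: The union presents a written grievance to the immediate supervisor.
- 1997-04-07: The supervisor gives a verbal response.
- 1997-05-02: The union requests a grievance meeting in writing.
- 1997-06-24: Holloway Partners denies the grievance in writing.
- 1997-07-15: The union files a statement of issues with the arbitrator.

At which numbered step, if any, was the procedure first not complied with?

Step 3

Step 1 — 9 and 48 days from 1997-02-13 (when the grieved event occurs) are 1997-02-22 and 1997-04-02 respectively; done 1997-04-01, which is between those dates.
Step 2 — 14 and 44 days from 1997-04-15 (end of the 14-day comment period, which began when the written grievance is presented to the supervisor on 1997-04-01) are 1997-04-29 and 1997-05-29 respectively; done 1997-05-02, which is between those dates.
Step 3 — counting 60 days from 1997-05-02 (when a grievance meeting is requested) gives a deadline of 1997-07-01; 1997-07-15 misses that deadline by 14 days.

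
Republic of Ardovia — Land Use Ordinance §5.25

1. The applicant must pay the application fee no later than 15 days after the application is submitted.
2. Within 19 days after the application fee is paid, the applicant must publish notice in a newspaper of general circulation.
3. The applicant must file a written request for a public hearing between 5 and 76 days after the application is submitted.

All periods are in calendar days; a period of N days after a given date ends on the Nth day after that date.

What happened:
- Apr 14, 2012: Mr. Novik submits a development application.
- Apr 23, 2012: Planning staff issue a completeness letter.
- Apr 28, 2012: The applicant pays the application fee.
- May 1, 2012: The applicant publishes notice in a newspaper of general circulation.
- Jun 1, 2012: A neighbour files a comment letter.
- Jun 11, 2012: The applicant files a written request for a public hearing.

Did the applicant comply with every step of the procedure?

Yes

Step 1: 15 days after Apr 14, 2012 (when the application is submitted) is Apr 29, 2012; completed Apr 28, 2012, before the deadline.
Step 2: 19 days after Apr 28, 2012 (when the application fee is paid) is May 17, 2012; done May 1, 2012 — timely.
Step 3: the window is 5–76 days after Apr 14, 2012 (when the application is submitted), so Apr 19, 2012 through Jun 29, 2012; done Jun 11, 2012 — within the window.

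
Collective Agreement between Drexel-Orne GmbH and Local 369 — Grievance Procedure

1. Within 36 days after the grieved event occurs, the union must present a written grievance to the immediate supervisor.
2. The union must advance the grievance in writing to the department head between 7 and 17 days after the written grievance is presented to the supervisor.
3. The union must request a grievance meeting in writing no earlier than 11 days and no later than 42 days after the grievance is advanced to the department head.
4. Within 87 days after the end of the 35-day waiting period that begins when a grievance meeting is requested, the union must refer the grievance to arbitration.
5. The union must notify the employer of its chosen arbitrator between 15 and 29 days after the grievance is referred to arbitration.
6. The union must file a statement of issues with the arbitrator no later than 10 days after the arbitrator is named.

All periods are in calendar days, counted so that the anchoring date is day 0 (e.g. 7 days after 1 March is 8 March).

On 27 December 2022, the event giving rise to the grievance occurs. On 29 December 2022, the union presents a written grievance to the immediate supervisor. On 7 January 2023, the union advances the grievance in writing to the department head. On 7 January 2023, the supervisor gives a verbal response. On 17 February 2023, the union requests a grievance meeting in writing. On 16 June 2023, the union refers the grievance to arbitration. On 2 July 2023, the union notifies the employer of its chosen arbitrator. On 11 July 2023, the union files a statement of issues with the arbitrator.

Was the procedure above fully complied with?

Yes

(1) due by 27 December 2022 + 36 days = 1 February 2023; done 29 December 2022 — timely.
(2) the permitted window runs from 29 December 2022 + 7 = 5 January 2023 to 29 December 2022 + 17 = 15 January 2023; 7 January 2023 falls inside that range.
(3) the permitted window runs from 7 January 2023 + 11 = 18 January 2023 to 7 January 2023 + 42 = 18 February 2023; done 17 February 2023, which is between those dates.
(4) due by 24 March 2023 + 87 days = 19 June 2023; completed 16 June 2023, before the deadline.
(5) the permitted window runs from 16 June 2023 + 15 = 1 July 2023 to 16 June 2023 + 29 = 15 July 2023; 2 July 2023 falls inside that range.
(6) due by 2 July 2023 + 10 days = 12 July 2023; done 11 July 2023 — timely.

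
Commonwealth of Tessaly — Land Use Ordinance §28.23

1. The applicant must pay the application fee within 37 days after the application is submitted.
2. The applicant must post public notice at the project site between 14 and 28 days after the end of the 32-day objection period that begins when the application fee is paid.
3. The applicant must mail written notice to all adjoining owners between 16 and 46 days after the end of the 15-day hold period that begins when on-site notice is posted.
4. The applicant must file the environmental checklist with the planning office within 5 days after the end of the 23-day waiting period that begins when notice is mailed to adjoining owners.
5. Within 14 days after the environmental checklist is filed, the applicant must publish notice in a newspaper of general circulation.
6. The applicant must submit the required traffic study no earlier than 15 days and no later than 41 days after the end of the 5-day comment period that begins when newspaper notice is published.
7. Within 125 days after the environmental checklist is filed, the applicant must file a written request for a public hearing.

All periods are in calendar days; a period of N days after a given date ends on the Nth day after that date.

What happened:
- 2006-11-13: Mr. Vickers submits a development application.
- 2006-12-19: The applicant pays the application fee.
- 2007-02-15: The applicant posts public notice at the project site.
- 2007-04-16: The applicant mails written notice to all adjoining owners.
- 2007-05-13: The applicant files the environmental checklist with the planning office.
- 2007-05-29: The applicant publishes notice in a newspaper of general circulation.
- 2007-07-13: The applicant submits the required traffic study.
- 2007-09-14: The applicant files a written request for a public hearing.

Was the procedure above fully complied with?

No

Step 1 — counting 37 days from 2006-11-13 (when the application is submitted) gives a deadline of 2006-12-20; 2006-12-19 is within that limit.
Step 2 — 14 and 28 days from 2007-01-20 (end of the 32-day objection period, which began when the application fee is paid on 2006-12-19) are 2007-02-03 and 2007-02-17 respectively; done 2007-02-15 — within the window.
Step 3 — 16 and 46 days from 2007-03-02 (end of the 15-day hold period, which began when on-site notice is posted on 2007-02-15) are 2007-03-18 and 2007-04-17 respectively; done 2007-04-16 — within the window.
Step 4 — counting 5 days from 2007-05-09 (end of the 23-day waiting period, which began when notice is mailed to adjoining owners on 2007-04-16) gives a deadline of 2007-05-14; 2007-05-13 is within that limit.
Step 5 — counting 14 days from 2007-05-13 (when the environmental checklist is filed) gives a deadline of 2007-05-27; done 2007-05-29 — 2 days late.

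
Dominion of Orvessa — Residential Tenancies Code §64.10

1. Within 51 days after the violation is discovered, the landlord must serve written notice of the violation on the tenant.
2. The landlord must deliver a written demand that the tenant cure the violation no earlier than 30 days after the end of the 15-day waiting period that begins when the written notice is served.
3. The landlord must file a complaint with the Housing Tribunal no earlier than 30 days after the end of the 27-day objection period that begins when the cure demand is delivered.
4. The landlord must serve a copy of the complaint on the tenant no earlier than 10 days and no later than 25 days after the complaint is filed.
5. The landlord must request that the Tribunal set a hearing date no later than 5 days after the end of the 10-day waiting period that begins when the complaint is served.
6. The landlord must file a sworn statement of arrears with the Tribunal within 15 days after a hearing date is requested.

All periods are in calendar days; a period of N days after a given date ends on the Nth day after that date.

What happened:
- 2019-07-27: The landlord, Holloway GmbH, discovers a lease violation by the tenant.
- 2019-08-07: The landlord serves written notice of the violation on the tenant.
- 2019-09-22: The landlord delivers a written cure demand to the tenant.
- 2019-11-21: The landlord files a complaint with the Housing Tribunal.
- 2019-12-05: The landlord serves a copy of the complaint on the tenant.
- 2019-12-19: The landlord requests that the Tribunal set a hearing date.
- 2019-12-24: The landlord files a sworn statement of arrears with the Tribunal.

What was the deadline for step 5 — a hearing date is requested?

The complaint is served on 2019-12-05; the 10-day waiting period therefore ends 2019-12-15, and step 5 runs from that date. 5 days after 2019-12-15 is 2019-12-20.

2019-12-20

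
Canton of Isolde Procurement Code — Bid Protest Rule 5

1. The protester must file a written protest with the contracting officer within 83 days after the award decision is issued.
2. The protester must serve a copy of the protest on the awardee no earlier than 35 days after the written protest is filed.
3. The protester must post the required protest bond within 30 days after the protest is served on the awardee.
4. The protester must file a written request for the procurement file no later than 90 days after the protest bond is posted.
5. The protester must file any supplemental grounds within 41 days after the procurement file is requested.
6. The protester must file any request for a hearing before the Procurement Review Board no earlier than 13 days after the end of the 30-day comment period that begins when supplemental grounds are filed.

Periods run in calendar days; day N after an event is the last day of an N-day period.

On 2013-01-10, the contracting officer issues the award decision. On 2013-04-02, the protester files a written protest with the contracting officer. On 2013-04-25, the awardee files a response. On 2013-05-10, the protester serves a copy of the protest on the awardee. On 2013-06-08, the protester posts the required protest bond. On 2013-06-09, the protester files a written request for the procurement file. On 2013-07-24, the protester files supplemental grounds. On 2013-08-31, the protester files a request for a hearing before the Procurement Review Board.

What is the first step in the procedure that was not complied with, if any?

Step 1 — counting 83 days from 2013-01-10 (when the award decision is issued) gives a deadline of 2013-04-03; done 2013-04-02 — timely.
Step 2 — must wait 35 days from 2013-04-02 (when the written protest is filed), so not before 2013-05-07; 2013-05-10 is on or after that date.
Step 3 — counting 30 days from 2013-05-10 (when the protest is served on the awardee) gives a deadline of 2013-06-09; done 2013-06-08 — timely.
Step 4 — counting 90 days from 2013-06-08 (when the protest bond is posted) gives a deadline of 2013-09-06; 2013-06-09 is within that limit.
Step 5 — counting 41 days from 2013-06-09 (when the procurement file is requested) gives a deadline of 2013-07-20; 2013-07-24 misses that deadline by 4 days.
The procedure was therefore not followed at step 5.

Step 5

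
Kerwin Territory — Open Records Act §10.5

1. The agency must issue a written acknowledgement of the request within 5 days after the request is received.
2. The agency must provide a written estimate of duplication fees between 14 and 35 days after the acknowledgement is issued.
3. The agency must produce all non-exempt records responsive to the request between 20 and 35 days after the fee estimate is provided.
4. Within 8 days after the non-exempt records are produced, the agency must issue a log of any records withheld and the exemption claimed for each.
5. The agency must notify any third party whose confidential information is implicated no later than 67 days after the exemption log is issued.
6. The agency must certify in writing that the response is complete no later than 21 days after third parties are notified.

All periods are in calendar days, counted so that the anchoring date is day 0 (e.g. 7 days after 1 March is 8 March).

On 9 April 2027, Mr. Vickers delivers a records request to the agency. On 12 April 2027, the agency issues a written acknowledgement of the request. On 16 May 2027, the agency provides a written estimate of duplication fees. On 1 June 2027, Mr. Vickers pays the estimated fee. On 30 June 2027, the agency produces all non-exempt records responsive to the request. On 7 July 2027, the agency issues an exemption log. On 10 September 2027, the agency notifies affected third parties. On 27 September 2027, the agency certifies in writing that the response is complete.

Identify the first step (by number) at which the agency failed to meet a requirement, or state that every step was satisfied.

Step 3

Step 1 — counting 5 days from 9 April 2027 (when the request is received) gives a deadline of 14 April 2027; done 12 April 2027 — timely.
Step 2 — 14 and 35 days from 12 April 2027 (when the acknowledgement is issued) are 26 April 2027 and 17 May 2027 respectively; done 16 May 2027 — within the window.
Step 3 — 20 and 35 days from 16 May 2027 (when the fee estimate is provided) are 5 June 2027 and 20 June 2027 respectively; done 30 June 2027 — 10 days after the window closed.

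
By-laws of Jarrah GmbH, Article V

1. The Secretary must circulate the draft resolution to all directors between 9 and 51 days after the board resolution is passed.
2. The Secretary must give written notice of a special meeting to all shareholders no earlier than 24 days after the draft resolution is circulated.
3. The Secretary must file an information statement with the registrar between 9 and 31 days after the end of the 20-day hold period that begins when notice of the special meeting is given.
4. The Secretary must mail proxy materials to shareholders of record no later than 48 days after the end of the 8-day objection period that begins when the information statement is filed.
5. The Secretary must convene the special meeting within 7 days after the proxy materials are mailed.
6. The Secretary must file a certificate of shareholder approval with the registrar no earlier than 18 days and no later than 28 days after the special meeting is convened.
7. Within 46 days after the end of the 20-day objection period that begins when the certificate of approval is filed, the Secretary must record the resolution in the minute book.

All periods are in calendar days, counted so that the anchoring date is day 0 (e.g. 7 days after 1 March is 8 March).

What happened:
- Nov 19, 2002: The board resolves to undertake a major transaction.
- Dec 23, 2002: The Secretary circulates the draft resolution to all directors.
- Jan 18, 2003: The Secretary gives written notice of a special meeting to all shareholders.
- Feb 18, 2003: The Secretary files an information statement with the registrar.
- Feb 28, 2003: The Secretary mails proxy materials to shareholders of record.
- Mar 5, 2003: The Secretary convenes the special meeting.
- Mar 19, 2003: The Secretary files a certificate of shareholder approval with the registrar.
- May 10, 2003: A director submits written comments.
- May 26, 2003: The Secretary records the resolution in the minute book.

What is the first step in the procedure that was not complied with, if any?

Step 6

(1) the permitted window runs from Nov 19, 2002 + 9 = Nov 28, 2002 to Nov 19, 2002 + 51 = Jan 9, 2003; done Dec 23, 2002, which is between those dates.
(2) permitted from Dec 23, 2002 + 24 days = Jan 16, 2003 onward; done Jan 18, 2003 — permitted.
(3) the permitted window runs from Feb 7, 2003 + 9 = Feb 16, 2003 to Feb 7, 2003 + 31 = Mar 10, 2003; Feb 18, 2003 falls inside that range.
(4) due by Feb 26, 2003 + 48 days = Apr 15, 2003; completed Feb 28, 2003, before the deadline.
(5) due by Feb 28, 2003 + 7 days = Mar 7, 2003; done Mar 5, 2003 — timely.
(6) the permitted window runs from Mar 5, 2003 + 18 = Mar 23, 2003 to Mar 5, 2003 + 28 = Apr 2, 2003; done Mar 19, 2003 — 4 days before the window opened.
That is the first point of non-compliance.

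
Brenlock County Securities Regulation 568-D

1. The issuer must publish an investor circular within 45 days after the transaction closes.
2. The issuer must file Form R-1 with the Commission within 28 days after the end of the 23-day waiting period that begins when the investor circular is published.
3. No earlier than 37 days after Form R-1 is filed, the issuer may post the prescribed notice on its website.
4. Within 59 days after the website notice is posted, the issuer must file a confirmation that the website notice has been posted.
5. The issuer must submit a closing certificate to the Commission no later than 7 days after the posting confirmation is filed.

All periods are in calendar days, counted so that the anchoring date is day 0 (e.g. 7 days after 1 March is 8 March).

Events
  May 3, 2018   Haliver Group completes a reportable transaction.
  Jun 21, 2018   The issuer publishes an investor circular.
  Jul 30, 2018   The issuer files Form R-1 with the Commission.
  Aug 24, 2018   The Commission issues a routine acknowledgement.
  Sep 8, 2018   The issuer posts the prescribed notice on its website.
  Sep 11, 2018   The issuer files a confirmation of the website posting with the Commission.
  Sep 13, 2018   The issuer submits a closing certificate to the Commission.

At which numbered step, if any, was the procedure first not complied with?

Step 1

Step 1: 45 days after May 3, 2018 (when the transaction closes) is Jun 17, 2018; done Jun 21, 2018 — 4 days late.
The analysis stops there.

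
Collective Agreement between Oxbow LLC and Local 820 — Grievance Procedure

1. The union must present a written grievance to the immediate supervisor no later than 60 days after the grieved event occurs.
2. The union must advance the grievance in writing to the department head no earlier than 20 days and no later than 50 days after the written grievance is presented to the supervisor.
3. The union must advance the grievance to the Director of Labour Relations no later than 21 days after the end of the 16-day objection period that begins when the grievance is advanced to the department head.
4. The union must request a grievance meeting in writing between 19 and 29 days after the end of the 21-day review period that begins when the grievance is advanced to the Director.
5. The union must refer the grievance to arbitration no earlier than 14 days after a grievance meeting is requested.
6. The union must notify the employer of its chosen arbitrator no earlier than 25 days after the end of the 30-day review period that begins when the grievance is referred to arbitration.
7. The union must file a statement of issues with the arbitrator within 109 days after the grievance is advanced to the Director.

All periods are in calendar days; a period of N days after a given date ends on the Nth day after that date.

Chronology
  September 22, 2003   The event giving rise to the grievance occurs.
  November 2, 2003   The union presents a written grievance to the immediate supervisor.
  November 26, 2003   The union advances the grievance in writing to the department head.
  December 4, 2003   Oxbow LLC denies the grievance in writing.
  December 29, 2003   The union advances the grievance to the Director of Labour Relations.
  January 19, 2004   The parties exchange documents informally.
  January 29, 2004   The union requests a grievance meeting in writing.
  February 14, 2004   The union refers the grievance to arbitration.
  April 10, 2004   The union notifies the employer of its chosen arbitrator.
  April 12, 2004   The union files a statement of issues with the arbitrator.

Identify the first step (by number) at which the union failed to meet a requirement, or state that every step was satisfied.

Step 1 — counting 60 days from September 22, 2003 (when the grieved event occurs) gives a deadline of November 21, 2003; done November 2, 2003 — timely.
Step 2 — 20 and 50 days from November 2, 2003 (when the written grievance is presented to the supervisor) are November 22, 2003 and December 22, 2003 respectively; done November 26, 2003 — within the window.
Step 3 — counting 21 days from December 12, 2003 (end of the 16-day objection period, which began when the grievance is advanced to the department head on November 26, 2003) gives a deadline of January 2, 2004; completed December 29, 2003, before the deadline.
Step 4 — 19 and 29 days from January 19, 2004 (end of the 21-day review period, which began when the grievance is advanced to the Director on December 29, 2003) are February 7, 2004 and February 17, 2004 respectively; January 29, 2004 is 9 days too early.
The procedure was therefore not followed at step 4.

Step 4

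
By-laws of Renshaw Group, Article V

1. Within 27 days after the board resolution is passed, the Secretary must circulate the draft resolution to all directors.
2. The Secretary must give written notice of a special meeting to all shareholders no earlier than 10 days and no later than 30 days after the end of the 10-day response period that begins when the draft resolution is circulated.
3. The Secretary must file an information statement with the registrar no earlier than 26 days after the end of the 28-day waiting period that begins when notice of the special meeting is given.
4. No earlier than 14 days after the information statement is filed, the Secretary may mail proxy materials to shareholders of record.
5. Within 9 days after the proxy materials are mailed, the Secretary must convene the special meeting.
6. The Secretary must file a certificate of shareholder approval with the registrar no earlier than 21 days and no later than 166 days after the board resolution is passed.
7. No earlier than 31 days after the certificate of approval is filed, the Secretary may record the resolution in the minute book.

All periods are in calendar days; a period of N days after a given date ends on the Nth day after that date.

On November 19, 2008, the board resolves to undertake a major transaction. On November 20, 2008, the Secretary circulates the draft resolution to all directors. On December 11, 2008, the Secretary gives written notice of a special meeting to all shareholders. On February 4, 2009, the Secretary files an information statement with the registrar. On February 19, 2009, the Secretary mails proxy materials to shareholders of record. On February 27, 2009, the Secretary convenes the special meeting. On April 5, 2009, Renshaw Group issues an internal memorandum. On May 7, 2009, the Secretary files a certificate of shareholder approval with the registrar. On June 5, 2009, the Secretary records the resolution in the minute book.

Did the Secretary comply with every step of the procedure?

No

Step 1 — counting 27 days from November 19, 2008 (when the board resolution is passed) gives a deadline of December 16, 2008; November 20, 2008 is within that limit.
Step 2 — 10 and 30 days from November 30, 2008 (end of the 10-day response period, which began when the draft resolution is circulated on November 20, 2008) are December 10, 2008 and December 30, 2008 respectively; December 11, 2008 falls inside that range.
Step 3 — must wait 26 days from January 8, 2009 (end of the 28-day waiting period, which began when notice of the special meeting is given on December 11, 2008), so not before February 3, 2009; done February 4, 2009 — permitted.
Step 4 — must wait 14 days from February 4, 2009 (when the information statement is filed), so not before February 18, 2009; done February 19, 2009 — permitted.
Step 5 — counting 9 days from February 19, 2009 (when the proxy materials are mailed) gives a deadline of February 28, 2009; February 27, 2009 is within that limit.
Step 6 — 21 and 166 days from November 19, 2008 (when the board resolution is passed) are December 10, 2008 and May 4, 2009 respectively; May 7, 2009 is 3 days past the end of the window.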